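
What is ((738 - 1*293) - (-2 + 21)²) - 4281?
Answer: -4197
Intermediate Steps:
((738 - 1*293) - (-2 + 21)²) - 4281 = ((738 - 293) - 1*19²) - 4281 = (445 - 1*361) - 4281 = (445 - 361) - 4281 = 84 - 4281 = -4197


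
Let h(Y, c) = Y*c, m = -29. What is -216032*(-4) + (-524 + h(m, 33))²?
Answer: 3057489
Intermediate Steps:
-216032*(-4) + (-524 + h(m, 33))² = -216032*(-4) + (-524 - 29*33)² = 864128 + (-524 - 957)² = 864128 + (-1481)² = 864128 + 2193361 = 3057489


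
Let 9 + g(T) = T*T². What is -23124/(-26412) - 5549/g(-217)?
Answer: 19702919843/22490526722 ≈ 0.87605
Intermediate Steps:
g(T) = -9 + T³ (g(T) = -9 + T*T² = -9 + T³)
-23124/(-26412) - 5549/g(-217) = -23124/(-26412) - 5549/(-9 + (-217)³) = -23124*(-1/26412) - 5549/(-9 - 10218313) = 1927/2201 - 5549/(-10218322) = 1927/2201 - 5549*(-1/10218322) = 1927/2201 + 5549/10218322 = 19702919843/22490526722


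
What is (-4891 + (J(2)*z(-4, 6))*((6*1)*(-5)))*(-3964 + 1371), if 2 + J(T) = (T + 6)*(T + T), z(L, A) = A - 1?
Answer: 24350863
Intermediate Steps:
z(L, A) = -1 + A
J(T) = -2 + 2*T*(6 + T) (J(T) = -2 + (T + 6)*(T + T) = -2 + (6 + T)*(2*T) = -2 + 2*T*(6 + T))
(-4891 + (J(2)*z(-4, 6))*((6*1)*(-5)))*(-3964 + 1371) = (-4891 + ((-2 + 2*2**2 + 12*2)*(-1 + 6))*((6*1)*(-5)))*(-3964 + 1371) = (-4891 + ((-2 + 2*4 + 24)*5)*(6*(-5)))*(-2593) = (-4891 + ((-2 + 8 + 24)*5)*(-30))*(-2593) = (-4891 + (30*5)*(-30))*(-2593) = (-4891 + 150*(-30))*(-2593) = (-4891 - 4500)*(-2593) = -9391*(-2593) = 24350863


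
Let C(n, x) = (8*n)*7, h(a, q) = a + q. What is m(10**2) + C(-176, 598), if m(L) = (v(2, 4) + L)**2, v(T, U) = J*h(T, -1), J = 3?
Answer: 753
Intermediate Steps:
v(T, U) = -3 + 3*T (v(T, U) = 3*(T - 1) = 3*(-1 + T) = -3 + 3*T)
C(n, x) = 56*n
m(L) = (3 + L)**2 (m(L) = ((-3 + 3*2) + L)**2 = ((-3 + 6) + L)**2 = (3 + L)**2)
m(10**2) + C(-176, 598) = (3 + 10**2)**2 + 56*(-176) = (3 + 100)**2 - 9856 = 103**2 - 9856 = 10609 - 9856 = 753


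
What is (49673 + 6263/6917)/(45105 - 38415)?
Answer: 57265734/7712455 ≈ 7.4251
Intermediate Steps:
(49673 + 6263/6917)/(45105 - 38415) = (49673 + 6263*(1/6917))/6690 = (49673 + 6263/6917)*(1/6690) = (343594404/6917)*(1/6690) = 57265734/7712455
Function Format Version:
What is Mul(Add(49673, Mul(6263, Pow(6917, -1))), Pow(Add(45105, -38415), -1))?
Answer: Rational(57265734, 7712455) ≈ 7.4251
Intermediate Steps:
Mul(Add(49673, Mul(6263, Pow(6917, -1))), Pow(Add(45105, -38415), -1)) = Mul(Add(49673, Mul(6263, Rational(1, 6917))), Pow(6690, -1)) = Mul(Add(49673, Rational(6263, 6917)), Rational(1, 6690)) = Mul(Rational(343594404, 6917), Rational(1, 6690)) = Rational(57265734, 7712455)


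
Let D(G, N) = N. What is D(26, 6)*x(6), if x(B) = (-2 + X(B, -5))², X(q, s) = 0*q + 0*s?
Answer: 24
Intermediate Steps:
X(q, s) = 0 (X(q, s) = 0 + 0 = 0)
x(B) = 4 (x(B) = (-2 + 0)² = (-2)² = 4)
D(26, 6)*x(6) = 6*4 = 24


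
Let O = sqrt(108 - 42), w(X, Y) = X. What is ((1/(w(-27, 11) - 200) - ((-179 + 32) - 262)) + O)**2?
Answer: 8623037878/51529 + 185684*sqrt(66)/227 ≈ 1.7399e+5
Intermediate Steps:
O = sqrt(66) ≈ 8.1240
((1/(w(-27, 11) - 200) - ((-179 + 32) - 262)) + O)**2 = ((1/(-27 - 200) - ((-179 + 32) - 262)) + sqrt(66))**2 = ((1/(-227) - (-147 - 262)) + sqrt(66))**2 = ((-1/227 - 1*(-409)) + sqrt(66))**2 = ((-1/227 + 409) + sqrt(66))**2 = (92842/227 + sqrt(66))**2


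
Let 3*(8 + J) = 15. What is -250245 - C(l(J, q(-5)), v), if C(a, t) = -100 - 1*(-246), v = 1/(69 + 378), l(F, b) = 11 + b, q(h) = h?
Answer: -250391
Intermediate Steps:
J = -3 (J = -8 + (1/3)*15 = -8 + 5 = -3)
v = 1/447 ≈ 0.0022371
C(a, t) = 146 (C(a, t) = -100 + 246 = 146)
-250245 - C(l(J, q(-5)), v) = -250245 - 1*146 = -250245 - 146 = -250391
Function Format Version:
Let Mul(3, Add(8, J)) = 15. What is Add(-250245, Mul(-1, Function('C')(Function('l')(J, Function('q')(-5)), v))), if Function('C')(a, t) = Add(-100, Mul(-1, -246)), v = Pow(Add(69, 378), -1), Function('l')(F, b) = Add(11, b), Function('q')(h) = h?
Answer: -250391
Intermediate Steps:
J = -3 (J = Add(-8, Mul(Rational(1, 3), 15)) = Add(-8, 5) = -3)
v = Rational(1, 447) (v = Pow(447, -1) = Rational(1, 447) ≈ 0.0022371)
Function('C')(a, t) = 146 (Function('C')(a, t) = Add(-100, 246) = 146)
Add(-250245, Mul(-1, Function('C')(Function('l')(J, Function('q')(-5)), v))) = Add(-250245, Mul(-1, 146)) = Add(-250245, -146) = -250391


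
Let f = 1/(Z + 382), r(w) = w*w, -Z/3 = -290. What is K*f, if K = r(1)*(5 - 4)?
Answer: 1/1252 ≈ 0.00079872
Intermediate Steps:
Z = 870 (Z = -3*(-290) = 870)
r(w) = w²
f = 1/1252 (f = 1/(870 + 382) = 1/1252 ≈ 0.00079872)
K = 1 (K = 1²*(5 - 4) = 1*1 = 1)
K*f = 1*(1/1252) = 1/1252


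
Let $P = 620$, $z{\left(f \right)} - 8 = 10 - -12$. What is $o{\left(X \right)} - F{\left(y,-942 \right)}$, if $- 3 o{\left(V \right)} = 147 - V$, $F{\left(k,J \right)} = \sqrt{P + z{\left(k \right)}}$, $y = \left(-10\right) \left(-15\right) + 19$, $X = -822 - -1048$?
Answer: $\frac{79}{3} - 5 \sqrt{26} \approx 0.83824$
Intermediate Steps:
$z{\left(f \right)} = 30$ ($z{\left(f \right)} = 8 + \left(10 - -12\right) = 8 + \left(10 + 12\right) = 8 + 22 = 30$)
$X = 226$ ($X = -822 + 1048 = 226$)
$y = 169$ ($y = 150 + 19 = 169$)
$F{\left(k,J \right)} = 5 \sqrt{26}$ ($F{\left(k,J \right)} = \sqrt{620 + 30} = \sqrt{650} = 5 \sqrt{26}$)
$o{\left(V \right)} = -49 + \frac{V}{3}$ ($o{\left(V \right)} = - \frac{147 - V}{3} = -49 + \frac{V}{3}$)
$o{\left(X \right)} - F{\left(y,-942 \right)} = \left(-49 + \frac{1}{3} \cdot 226\right) - 5 \sqrt{26} = \left(-49 + \frac{226}{3}\right) - 5 \sqrt{26} = \frac{79}{3} - 5 \sqrt{26}$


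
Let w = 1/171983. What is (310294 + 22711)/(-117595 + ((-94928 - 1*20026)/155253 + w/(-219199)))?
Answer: -92810166002454445405/32774523477132552046 ≈ -2.8318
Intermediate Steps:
w = 1/171983 ≈ 5.8145e-6
(310294 + 22711)/(-117595 + ((-94928 - 1*20026)/155253 + w/(-219199))) = (310294 + 22711)/(-117595 + ((-94928 - 1*20026)/155253 + (1/171983)/(-219199))) = 333005/(-117595 + ((-94928 - 20026)*(1/155253) + (1/171983)*(-1/219199))) = 333005/(-117595 + (-114954*1/155253 - 1/37698501617)) = 333005/(-117595 + (-5474/7393 - 1/37698501617)) = 333005/(-117595 - 206361597858851/278705022454481) = 333005/(-32774523477132552046/278705022454481) = 333005*(-278705022454481/32774523477132552046) = -92810166002454445405/32774523477132552046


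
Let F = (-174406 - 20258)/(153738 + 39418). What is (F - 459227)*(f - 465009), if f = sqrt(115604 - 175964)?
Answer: 10311882071036421/48289 - 44351322538*I*sqrt(15090)/48289 ≈ 2.1355e+11 - 1.1282e+8*I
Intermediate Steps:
F = -48666/48289 (F = -194664/193156 = -194664*1/193156 = -48666/48289 ≈ -1.0078)
f = 2*I*sqrt(15090) (f = sqrt(-60360) = 2*I*sqrt(15090) ≈ 245.68*I)
(F - 459227)*(f - 465009) = (-48666/48289 - 459227)*(2*I*sqrt(15090) - 465009) = -22175661269*(-465009 + 2*I*sqrt(15090))/48289 = 10311882071036421/48289 - 44351322538*I*sqrt(15090)/48289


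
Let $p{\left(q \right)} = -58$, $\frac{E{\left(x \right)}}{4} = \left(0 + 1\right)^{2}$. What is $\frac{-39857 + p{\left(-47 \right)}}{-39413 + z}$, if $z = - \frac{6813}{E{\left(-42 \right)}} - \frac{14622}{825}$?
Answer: $\frac{14635500}{15082457} \approx 0.97037$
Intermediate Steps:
$E{\left(x \right)} = 4$ ($E{\left(x \right)} = 4 \left(0 + 1\right)^{2} = 4 \cdot 1^{2} = 4 \cdot 1 = 4$)
$z = - \frac{1893071}{1100}$ ($z = - \frac{6813}{4} - \frac{14622}{825} = \left(-6813\right) \frac{1}{4} - \frac{4874}{275} = - \frac{6813}{4} - \frac{4874}{275} = - \frac{1893071}{1100} \approx -1721.0$)
$\frac{-39857 + p{\left(-47 \right)}}{-39413 + z} = \frac{-39857 - 58}{-39413 - \frac{1893071}{1100}} = - \frac{39915}{- \frac{45247371}{1100}} = \left(-39915\right) \left(- \frac{1100}{45247371}\right) = \frac{14635500}{15082457}$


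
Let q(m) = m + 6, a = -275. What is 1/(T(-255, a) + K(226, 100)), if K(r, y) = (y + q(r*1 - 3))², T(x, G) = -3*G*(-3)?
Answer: 1/105766 ≈ 9.4548e-6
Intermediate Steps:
q(m) = 6 + m
T(x, G) = 9*G
K(r, y) = (3 + r + y)² (K(r, y) = (y + (6 + (r*1 - 3)))² = (y + (6 + (r - 3)))² = (y + (6 + (-3 + r)))² = (y + (3 + r))² = (3 + r + y)²)
1/(T(-255, a) + K(226, 100)) = 1/(9*(-275) + (3 + 226 + 100)²) = 1/(-2475 + 329²) = 1/(-2475 + 108241) = 1/105766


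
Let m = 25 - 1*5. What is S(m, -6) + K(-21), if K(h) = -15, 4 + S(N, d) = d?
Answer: -25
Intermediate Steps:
m = 20 (m = 25 - 5 = 20)
S(N, d) = -4 + d
S(m, -6) + K(-21) = (-4 - 6) - 15 = -10 - 15 = -25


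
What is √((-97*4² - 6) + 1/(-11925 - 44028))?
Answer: 5*I*√21678623047/18651 ≈ 39.471*I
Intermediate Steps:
√((-97*4² - 6) + 1/(-11925 - 44028)) = √((-97*16 - 6) + 1/(-55953)) = √((-1552 - 6) - 1/55953) = √(-1558 - 1/55953) = √(-87174775/55953) = 5*I*√21678623047/18651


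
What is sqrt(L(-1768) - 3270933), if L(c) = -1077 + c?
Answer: I*sqrt(3273778) ≈ 1809.4*I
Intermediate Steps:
sqrt(L(-1768) - 3270933) = sqrt((-1077 - 1768) - 3270933) = sqrt(-2845 - 3270933) = sqrt(-3273778) = I*sqrt(3273778)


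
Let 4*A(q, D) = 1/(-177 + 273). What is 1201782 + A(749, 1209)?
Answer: 461484289/384 ≈ 1.2018e+6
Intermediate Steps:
A(q, D) = 1/384 (A(q, D) = 1/(4*(-177 + 273)) = (1/4)/96 = (1/4)*(1/96) = 1/384)
1201782 + A(749, 1209) = 1201782 + 1/384 = 461484289/384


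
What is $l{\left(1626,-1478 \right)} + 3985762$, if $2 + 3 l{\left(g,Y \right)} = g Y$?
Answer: $\frac{9554056}{3} \approx 3.1847 \cdot 10^{6}$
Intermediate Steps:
$l{\left(g,Y \right)} = - \frac{2}{3} + \frac{Y g}{3}$ ($l{\left(g,Y \right)} = - \frac{2}{3} + \frac{g Y}{3} = - \frac{2}{3} + \frac{Y g}{3}$)
$l{\left(1626,-1478 \right)} + 3985762 = \left(- \frac{2}{3} + \frac{1}{3} \left(-1478\right) 1626\right) + 3985762 = \left(- \frac{2}{3} - 801076\right) + 3985762 = - \frac{2403230}{3} + 3985762 = \frac{9554056}{3}$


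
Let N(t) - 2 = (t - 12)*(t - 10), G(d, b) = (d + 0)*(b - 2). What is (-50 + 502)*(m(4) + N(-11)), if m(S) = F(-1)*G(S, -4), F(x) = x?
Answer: 230068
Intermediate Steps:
G(d, b) = d*(-2 + b)
N(t) = 2 + (-12 + t)*(-10 + t) (N(t) = 2 + (t - 12)*(t - 10) = 2 + (-12 + t)*(-10 + t))
m(S) = 6*S (m(S) = -S*(-2 - 4) = -S*(-6) = -(-6)*S = 6*S)
(-50 + 502)*(m(4) + N(-11)) = (-50 + 502)*(6*4 + (122 + (-11)² - 22*(-11))) = 452*(24 + (122 + 121 + 242)) = 452*(24 + 485) = 452*509 = 230068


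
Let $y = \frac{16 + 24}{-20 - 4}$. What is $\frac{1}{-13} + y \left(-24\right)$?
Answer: $\frac{519}{13} \approx 39.923$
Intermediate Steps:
$y = - \frac{5}{3}$ ($y = \frac{40}{-24} = 40 \left(- \frac{1}{24}\right) = - \frac{5}{3} \approx -1.6667$)
$\frac{1}{-13} + y \left(-24\right) = \frac{1}{-13} - -40 = - \frac{1}{13} + 40 = \frac{519}{13}$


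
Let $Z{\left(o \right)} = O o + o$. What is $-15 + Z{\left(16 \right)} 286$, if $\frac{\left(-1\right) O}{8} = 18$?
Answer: $-654383$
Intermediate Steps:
$O = -144$ ($O = \left(-8\right) 18 = -144$)
$Z{\left(o \right)} = - 143 o$ ($Z{\left(o \right)} = - 144 o + o = - 143 o$)
$-15 + Z{\left(16 \right)} 286 = -15 + \left(-143\right) 16 \cdot 286 = -15 - 654368 = -654383$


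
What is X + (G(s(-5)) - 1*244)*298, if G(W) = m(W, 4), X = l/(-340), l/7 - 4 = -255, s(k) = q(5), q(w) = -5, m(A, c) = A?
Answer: -25226923/340 ≈ -74197.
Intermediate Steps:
s(k) = -5
l = -1757 (l = 28 + 7*(-255) = 28 - 1785 = -1757)
X = 1757/340 (X = -1757/(-340) = -1757*(-1/340) = 1757/340 ≈ 5.1676)
G(W) = W
X + (G(s(-5)) - 1*244)*298 = 1757/340 + (-5 - 1*244)*298 = 1757/340 + (-5 - 244)*298 = 1757/340 - 249*298 = 1757/340 - 74202 = -25226923/340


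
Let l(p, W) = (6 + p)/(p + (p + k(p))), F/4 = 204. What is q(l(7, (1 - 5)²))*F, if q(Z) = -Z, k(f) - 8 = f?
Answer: -10608/29 ≈ -365.79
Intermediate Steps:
F = 816 (F = 4*204 = 816)
k(f) = 8 + f
l(p, W) = (6 + p)/(8 + 3*p) (l(p, W) = (6 + p)/(p + (p + (8 + p))) = (6 + p)/(p + (8 + 2*p)) = (6 + p)/(8 + 3*p))
q(l(7, (1 - 5)²))*F = -(6 + 7)/(8 + 3*7)*816 = -13/(8 + 21)*816 = -13/29*816 = -10608/29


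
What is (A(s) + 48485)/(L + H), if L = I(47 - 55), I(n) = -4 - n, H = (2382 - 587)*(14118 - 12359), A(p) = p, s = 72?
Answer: 48557/3157409 ≈ 0.015379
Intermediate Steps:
H = 3157405 (H = 1795*1759 = 3157405)
L = 4 (L = -4 - (47 - 55) = -4 - 1*(-8) = -4 + 8 = 4)
(A(s) + 48485)/(L + H) = (72 + 48485)/(4 + 3157405) = 48557/3157409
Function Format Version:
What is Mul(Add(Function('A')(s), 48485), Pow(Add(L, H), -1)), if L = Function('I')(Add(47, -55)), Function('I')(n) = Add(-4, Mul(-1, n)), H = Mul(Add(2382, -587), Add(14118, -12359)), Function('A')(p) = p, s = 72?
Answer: Rational(48557, 3157409) ≈ 0.015379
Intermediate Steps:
H = 3157405 (H = Mul(1795, 1759) = 3157405)
L = 4 (L = Add(-4, Mul(-1, Add(47, -55))) = Add(-4, Mul(-1, -8)) = Add(-4, 8) = 4)
Mul(Add(Function('A')(s), 48485), Pow(Add(L, H), -1)) = Mul(Add(72, 48485), Pow(Add(4, 3157405), -1)) = Mul(48557, Pow(3157409, -1)) = Mul(48557, Rational(1, 3157409)) = Rational(48557, 3157409)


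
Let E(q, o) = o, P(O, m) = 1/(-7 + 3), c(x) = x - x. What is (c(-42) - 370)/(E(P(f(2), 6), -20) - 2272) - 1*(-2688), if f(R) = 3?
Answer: 3080633/1146 ≈ 2688.2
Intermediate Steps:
c(x) = 0
P(O, m) = -1/4 (P(O, m) = 1/(-4) = -1/4)
(c(-42) - 370)/(E(P(f(2), 6), -20) - 2272) - 1*(-2688) = (0 - 370)/(-20 - 2272) - 1*(-2688) = -370/(-2292) + 2688 = -370*(-1/2292) + 2688 = 185/1146 + 2688 = 3080633/1146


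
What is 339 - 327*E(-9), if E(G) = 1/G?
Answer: 1126/3 ≈ 375.33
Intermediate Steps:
339 - 327*E(-9) = 339 - 327/(-9) = 339 - 327*(-⅑) = 339 + 109/3 = 1126/3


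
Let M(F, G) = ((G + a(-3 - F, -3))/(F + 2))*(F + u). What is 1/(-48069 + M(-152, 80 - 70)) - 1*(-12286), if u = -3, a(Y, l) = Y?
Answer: 5885571432/479047 ≈ 12286.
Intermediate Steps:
M(F, G) = (-3 + F)*(-3 + G - F)/(2 + F) (M(F, G) = ((G + (-3 - F))/(F + 2))*(F - 3) = ((-3 + G - F)/(2 + F))*(-3 + F) = (-3 + F)*(-3 + G - F)/(2 + F))
1/(-48069 + M(-152, 80 - 70)) - 1*(-12286) = 1/(-48069 + (9 - 1*(-152)**2 - 3*(80 - 70) - 152*(80 - 70))/(2 - 152)) - 1*(-12286) = 1/(-48069 + (9 - 1*23104 - 3*10 - 152*10)/(-150)) + 12286 = 1/(-48069 - (9 - 23104 - 30 - 1520)/150) + 12286 = 1/(-48069 - 1/150*(-24645)) + 12286 = 1/(-48069 + 1643/10) + 12286 = 1/(-479047/10) + 12286 = -10/479047 + 12286 = 5885571432/479047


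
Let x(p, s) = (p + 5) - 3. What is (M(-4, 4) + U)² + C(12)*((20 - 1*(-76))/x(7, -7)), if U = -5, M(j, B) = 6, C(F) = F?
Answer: 129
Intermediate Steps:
x(p, s) = 2 + p (x(p, s) = (5 + p) - 3 = 2 + p)
(M(-4, 4) + U)² + C(12)*((20 - 1*(-76))/x(7, -7)) = (6 - 5)² + 12*((20 - 1*(-76))/(2 + 7)) = 1² + 12*((20 + 76)/9) = 1 + 12*(96*(⅑)) = 1 + 12*(32/3) = 1 + 128 = 129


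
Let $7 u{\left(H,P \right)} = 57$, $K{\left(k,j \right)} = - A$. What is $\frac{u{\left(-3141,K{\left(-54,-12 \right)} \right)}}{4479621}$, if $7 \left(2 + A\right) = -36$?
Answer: $\frac{19}{10452449} \approx 1.8178 \cdot 10^{-6}$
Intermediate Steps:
$A = - \frac{50}{7}$ ($A = -2 + \frac{1}{7} \left(-36\right) = -2 - \frac{36}{7} = - \frac{50}{7} \approx -7.1429$)
$K{\left(k,j \right)} = \frac{50}{7}$ ($K{\left(k,j \right)} = \left(-1\right) \left(- \frac{50}{7}\right) = \frac{50}{7}$)
$u{\left(H,P \right)} = \frac{57}{7}$ ($u{\left(H,P \right)} = \frac{1}{7} \cdot 57 = \frac{57}{7}$)
$\frac{u{\left(-3141,K{\left(-54,-12 \right)} \right)}}{4479621} = \frac{57}{7 \cdot 4479621} = \frac{57}{7} \cdot \frac{1}{4479621} = \frac{19}{10452449}$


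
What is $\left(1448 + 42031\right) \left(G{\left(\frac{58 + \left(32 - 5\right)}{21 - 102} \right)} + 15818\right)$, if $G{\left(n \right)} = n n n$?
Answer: $\frac{40608031450403}{59049} \approx 6.877 \cdot 10^{8}$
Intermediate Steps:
$G{\left(n \right)} = n^{3}$ ($G{\left(n \right)} = n^{2} n = n^{3}$)
$\left(1448 + 42031\right) \left(G{\left(\frac{58 + \left(32 - 5\right)}{21 - 102} \right)} + 15818\right) = \left(1448 + 42031\right) \left(\left(\frac{58 + \left(32 - 5\right)}{21 - 102}\right)^{3} + 15818\right) = 43479 \left(\left(\frac{58 + 27}{-81}\right)^{3} + 15818\right) = 43479 \left(\left(85 \left(- \frac{1}{81}\right)\right)^{3} + 15818\right) = 43479 \left(\left(- \frac{85}{81}\right)^{3} + 15818\right) = 43479 \left(- \frac{614125}{531441} + 15818\right) = 43479 \cdot \frac{8405719613}{531441} = \frac{40608031450403}{59049}$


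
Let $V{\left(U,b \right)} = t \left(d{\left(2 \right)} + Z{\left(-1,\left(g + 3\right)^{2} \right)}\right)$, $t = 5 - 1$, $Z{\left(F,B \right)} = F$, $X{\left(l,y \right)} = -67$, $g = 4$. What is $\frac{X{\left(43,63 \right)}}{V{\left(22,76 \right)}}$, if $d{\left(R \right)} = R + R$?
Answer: $- \frac{67}{12} \approx -5.5833$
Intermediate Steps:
$d{\left(R \right)} = 2 R$
$t = 4$ ($t = 5 - 1 = 4$)
$V{\left(U,b \right)} = 12$ ($V{\left(U,b \right)} = 4 \left(2 \cdot 2 - 1\right) = 4 \left(4 - 1\right) = 4 \cdot 3 = 12$)
$\frac{X{\left(43,63 \right)}}{V{\left(22,76 \right)}} = - \frac{67}{12}$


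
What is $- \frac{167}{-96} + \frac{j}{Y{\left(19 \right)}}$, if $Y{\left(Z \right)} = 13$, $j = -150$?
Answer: $- \frac{12229}{1248} \approx -9.7989$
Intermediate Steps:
$- \frac{167}{-96} + \frac{j}{Y{\left(19 \right)}} = - \frac{167}{-96} - \frac{150}{13} = \left(-167\right) \left(- \frac{1}{96}\right) - \frac{150}{13} = \frac{167}{96} - \frac{150}{13} = - \frac{12229}{1248}$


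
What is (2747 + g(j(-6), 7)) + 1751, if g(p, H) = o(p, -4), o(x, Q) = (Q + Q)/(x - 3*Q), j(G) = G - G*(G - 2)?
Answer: 94462/21 ≈ 4498.2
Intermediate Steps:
j(G) = G - G*(-2 + G)
o(x, Q) = 2*Q/(x - 3*Q) (o(x, Q) = (2*Q)/(x - 3*Q) = 2*Q/(x - 3*Q))
g(p, H) = -8/(12 + p) (g(p, H) = 2*(-4)/(p - 3*(-4)) = 2*(-4)/(p + 12) = 2*(-4)/(12 + p) = -8/(12 + p))
(2747 + g(j(-6), 7)) + 1751 = (2747 - 8/(12 - 6*(3 - 1*(-6)))) + 1751 = (2747 - 8/(12 - 6*(3 + 6))) + 1751 = (2747 - 8/(12 - 6*9)) + 1751 = (2747 - 8/(12 - 54)) + 1751 = (2747 - 8/(-42)) + 1751 = (2747 - 8*(-1/42)) + 1751 = (2747 + 4/21) + 1751 = 57691/21 + 1751 = 94462/21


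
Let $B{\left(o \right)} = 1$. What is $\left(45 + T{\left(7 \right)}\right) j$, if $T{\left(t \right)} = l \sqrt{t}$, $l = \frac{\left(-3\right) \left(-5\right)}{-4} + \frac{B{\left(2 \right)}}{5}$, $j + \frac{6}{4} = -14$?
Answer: $- \frac{1395}{2} + \frac{2201 \sqrt{7}}{40} \approx -551.92$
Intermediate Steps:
$j = - \frac{31}{2}$ ($j = - \frac{3}{2} - 14 = - \frac{31}{2} \approx -15.5$)
$l = - \frac{71}{20}$ ($l = \frac{\left(-3\right) \left(-5\right)}{-4} + 1 \cdot \frac{1}{5} = 15 \left(- \frac{1}{4}\right) + 1 \cdot \frac{1}{5} = - \frac{15}{4} + \frac{1}{5} = - \frac{71}{20} \approx -3.55$)
$T{\left(t \right)} = - \frac{71 \sqrt{t}}{20}$
$\left(45 + T{\left(7 \right)}\right) j = \left(45 - \frac{71 \sqrt{7}}{20}\right) \left(- \frac{31}{2}\right) = - \frac{1395}{2} + \frac{2201 \sqrt{7}}{40}$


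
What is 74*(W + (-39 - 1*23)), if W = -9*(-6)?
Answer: -592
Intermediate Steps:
W = 54
74*(W + (-39 - 1*23)) = 74*(54 + (-39 - 1*23)) = 74*(54 + (-39 - 23)) = 74*(54 - 62) = 74*(-8) = -592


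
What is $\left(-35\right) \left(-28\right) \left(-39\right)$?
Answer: $-38220$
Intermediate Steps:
$\left(-35\right) \left(-28\right) \left(-39\right) = 980 \left(-39\right) = -38220$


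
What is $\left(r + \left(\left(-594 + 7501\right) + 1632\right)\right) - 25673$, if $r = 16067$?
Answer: $-1067$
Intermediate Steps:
$\left(r + \left(\left(-594 + 7501\right) + 1632\right)\right) - 25673 = \left(16067 + \left(\left(-594 + 7501\right) + 1632\right)\right) - 25673 = \left(16067 + \left(6907 + 1632\right)\right) - 25673 = \left(16067 + 8539\right) - 25673 = 24606 - 25673 = -1067$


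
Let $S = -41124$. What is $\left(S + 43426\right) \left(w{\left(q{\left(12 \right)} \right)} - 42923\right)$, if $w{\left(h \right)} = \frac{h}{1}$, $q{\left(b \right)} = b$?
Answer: $-98781122$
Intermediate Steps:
$w{\left(h \right)} = h$ ($w{\left(h \right)} = h 1 = h$)
$\left(S + 43426\right) \left(w{\left(q{\left(12 \right)} \right)} - 42923\right) = \left(-41124 + 43426\right) \left(12 - 42923\right) = 2302 \left(-42911\right) = -98781122$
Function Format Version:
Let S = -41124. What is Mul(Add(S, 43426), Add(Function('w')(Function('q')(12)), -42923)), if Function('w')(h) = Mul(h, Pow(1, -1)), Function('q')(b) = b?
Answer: -98781122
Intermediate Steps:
Function('w')(h) = h (Function('w')(h) = Mul(h, 1) = h)
Mul(Add(S, 43426), Add(Function('w')(Function('q')(12)), -42923)) = Mul(Add(-41124, 43426), Add(12, -42923)) = Mul(2302, -42911) = -98781122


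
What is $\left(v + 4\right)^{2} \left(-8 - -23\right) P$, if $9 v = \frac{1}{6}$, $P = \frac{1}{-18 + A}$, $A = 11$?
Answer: $- \frac{33635}{972} \approx -34.604$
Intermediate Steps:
$P = - \frac{1}{7}$ ($P = \frac{1}{-18 + 11} = \frac{1}{-7} = - \frac{1}{7} \approx -0.14286$)
$v = \frac{1}{54}$ ($v = \frac{1}{9 \cdot 6} = \frac{1}{9} \cdot \frac{1}{6} = \frac{1}{54} \approx 0.018519$)
$\left(v + 4\right)^{2} \left(-8 - -23\right) P = \left(\frac{1}{54} + 4\right)^{2} \left(-8 - -23\right) \left(- \frac{1}{7}\right) = \left(\frac{217}{54}\right)^{2} \left(-8 + 23\right) \left(- \frac{1}{7}\right) = \frac{47089}{2916} \cdot 15 \left(- \frac{1}{7}\right) = \frac{235445}{972} \left(- \frac{1}{7}\right) = - \frac{33635}{972}$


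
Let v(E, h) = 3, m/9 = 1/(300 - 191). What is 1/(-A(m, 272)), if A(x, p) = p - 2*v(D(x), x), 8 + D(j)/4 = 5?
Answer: -1/266 ≈ -0.0037594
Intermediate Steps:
D(j) = -12 (D(j) = -32 + 4*5 = -32 + 20 = -12)
m = 9/109 (m = 9/(300 - 191) = 9/109 ≈ 0.082569)
A(x, p) = -6 + p (A(x, p) = p - 2*3 = p - 6 = -6 + p)
1/(-A(m, 272)) = 1/(-(-6 + 272)) = 1/(-1*266) = 1/(-266) = -1/266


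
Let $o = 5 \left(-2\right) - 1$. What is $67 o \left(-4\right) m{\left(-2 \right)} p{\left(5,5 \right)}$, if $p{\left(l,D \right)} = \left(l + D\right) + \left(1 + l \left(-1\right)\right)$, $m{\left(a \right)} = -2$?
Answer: $-35376$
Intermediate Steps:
$o = -11$ ($o = -10 - 1 = -11$)
$p{\left(l,D \right)} = 1 + D$ ($p{\left(l,D \right)} = \left(D + l\right) - \left(-1 + l\right) = 1 + D$)
$67 o \left(-4\right) m{\left(-2 \right)} p{\left(5,5 \right)} = 67 \left(-11\right) \left(-4\right) \left(-2\right) \left(1 + 5\right) = 67 \cdot 44 \left(-2\right) 6 = 67 \left(-88\right) 6 = \left(-5896\right) 6 = -35376$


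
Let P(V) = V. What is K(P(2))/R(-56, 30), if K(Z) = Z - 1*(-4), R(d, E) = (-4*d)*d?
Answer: -3/6272 ≈ -0.00047832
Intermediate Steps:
R(d, E) = -4*d²
K(Z) = 4 + Z (K(Z) = Z + 4 = 4 + Z)
K(P(2))/R(-56, 30) = (4 + 2)/((-4*(-56)²)) = 6/(-4*3136) = 6/(-12544) = -1/12544*6 = -3/6272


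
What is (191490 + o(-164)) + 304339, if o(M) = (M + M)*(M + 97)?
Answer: 517805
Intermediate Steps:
o(M) = 2*M*(97 + M) (o(M) = (2*M)*(97 + M) = 2*M*(97 + M))
(191490 + o(-164)) + 304339 = (191490 + 2*(-164)*(97 - 164)) + 304339 = (191490 + 2*(-164)*(-67)) + 304339 = (191490 + 21976) + 304339 = 213466 + 304339 = 517805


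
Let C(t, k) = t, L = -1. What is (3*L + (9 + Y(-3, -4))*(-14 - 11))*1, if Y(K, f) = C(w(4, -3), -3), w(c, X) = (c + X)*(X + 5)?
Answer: -278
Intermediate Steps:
w(c, X) = (5 + X)*(X + c) (w(c, X) = (X + c)*(5 + X) = (5 + X)*(X + c))
Y(K, f) = 2 (Y(K, f) = (-3)² + 5*(-3) + 5*4 - 3*4 = 9 - 15 + 20 - 12 = 2)
(3*L + (9 + Y(-3, -4))*(-14 - 11))*1 = (3*(-1) + (9 + 2)*(-14 - 11))*1 = (-3 + 11*(-25))*1 = (-3 - 275)*1 = -278*1 = -278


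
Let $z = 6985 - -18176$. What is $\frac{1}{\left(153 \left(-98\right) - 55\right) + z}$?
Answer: $\frac{1}{10112} \approx 9.8892 \cdot 10^{-5}$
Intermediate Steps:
$z = 25161$ ($z = 6985 + 18176 = 25161$)
$\frac{1}{\left(153 \left(-98\right) - 55\right) + z} = \frac{1}{\left(153 \left(-98\right) - 55\right) + 25161} = \frac{1}{\left(-14994 - 55\right) + 25161} = \frac{1}{-15049 + 25161} = \frac{1}{10112}$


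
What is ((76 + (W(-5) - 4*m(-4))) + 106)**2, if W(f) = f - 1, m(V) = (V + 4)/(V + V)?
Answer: 30976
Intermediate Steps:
m(V) = (4 + V)/(2*V) (m(V) = (4 + V)/((2*V)) = (4 + V)*(1/(2*V)) = (4 + V)/(2*V))
W(f) = -1 + f
((76 + (W(-5) - 4*m(-4))) + 106)**2 = ((76 + ((-1 - 5) - 2*(4 - 4)/(-4))) + 106)**2 = ((76 + (-6 - 2*(-1)*0/4)) + 106)**2 = ((76 + (-6 - 4*0)) + 106)**2 = ((76 + (-6 + 0)) + 106)**2 = ((76 - 6) + 106)**2 = (70 + 106)**2 = 176**2 = 30976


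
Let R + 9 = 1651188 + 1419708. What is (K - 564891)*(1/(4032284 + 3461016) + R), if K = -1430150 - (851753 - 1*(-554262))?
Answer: -19565490848010924664/1873325 ≈ -1.0444e+13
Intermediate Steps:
R = 3070887 (R = -9 + (1651188 + 1419708) = -9 + 3070896 = 3070887)
K = -2836165 (K = -1430150 - (851753 + 554262) = -1430150 - 1*1406015 = -1430150 - 1406015 = -2836165)
(K - 564891)*(1/(4032284 + 3461016) + R) = (-2836165 - 564891)*(1/(4032284 + 3461016) + 3070887) = -3401056*(1/7493300 + 3070887) = -3401056*23011077557101/7493300 = -19565490848010924664/1873325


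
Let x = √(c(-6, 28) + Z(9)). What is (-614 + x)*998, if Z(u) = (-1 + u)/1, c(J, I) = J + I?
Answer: -612772 + 998*√30 ≈ -6.0731e+5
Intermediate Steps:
c(J, I) = I + J
Z(u) = -1 + u (Z(u) = 1*(-1 + u) = -1 + u)
x = √30 (x = √((28 - 6) + (-1 + 9)) = √(22 + 8) = √30 ≈ 5.4772)
(-614 + x)*998 = (-614 + √30)*998 = -612772 + 998*√30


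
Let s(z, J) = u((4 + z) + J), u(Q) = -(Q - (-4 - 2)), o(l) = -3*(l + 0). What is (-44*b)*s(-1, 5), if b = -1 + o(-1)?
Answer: 1232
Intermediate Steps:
o(l) = -3*l
u(Q) = -6 - Q (u(Q) = -(Q - 1*(-6)) = -(Q + 6) = -(6 + Q) = -6 - Q)
s(z, J) = -10 - J - z (s(z, J) = -6 - ((4 + z) + J) = -6 - (4 + J + z) = -6 + (-4 - J - z) = -10 - J - z)
b = 2 (b = -1 - 3*(-1) = -1 + 3 = 2)
(-44*b)*s(-1, 5) = (-44*2)*(-10 - 1*5 - 1*(-1)) = -88*(-10 - 5 + 1) = -88*(-14) = 1232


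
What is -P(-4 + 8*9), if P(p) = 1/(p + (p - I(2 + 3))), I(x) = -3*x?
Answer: -1/151 ≈ -0.0066225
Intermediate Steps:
P(p) = 1/(15 + 2*p) (P(p) = 1/(p + (p - (-3)*(2 + 3))) = 1/(p + (p - (-3)*5)) = 1/(p + (p - 1*(-15))) = 1/(p + (p + 15)) = 1/(p + (15 + p)) = 1/(15 + 2*p))
-P(-4 + 8*9) = -1/(15 + 2*(-4 + 8*9)) = -1/(15 + 2*(-4 + 72)) = -1/(15 + 2*68) = -1/(15 + 136) = -1/151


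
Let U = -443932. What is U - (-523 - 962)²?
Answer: -2649157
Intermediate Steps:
U - (-523 - 962)² = -443932 - (-523 - 962)² = -443932 - 1*(-1485)² = -443932 - 1*2205225 = -443932 - 2205225 = -2649157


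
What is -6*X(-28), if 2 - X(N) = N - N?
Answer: -12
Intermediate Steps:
X(N) = 2 (X(N) = 2 - (N - N) = 2 - 1*0 = 2 + 0 = 2)
-6*X(-28) = -6*2 = -12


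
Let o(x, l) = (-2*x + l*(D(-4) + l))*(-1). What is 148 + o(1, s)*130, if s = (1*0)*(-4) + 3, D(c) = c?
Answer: 798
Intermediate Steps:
s = 3 (s = 0*(-4) + 3 = 0 + 3 = 3)
o(x, l) = 2*x - l*(-4 + l) (o(x, l) = (-2*x + l*(-4 + l))*(-1) = 2*x - l*(-4 + l))
148 + o(1, s)*130 = 148 + (-1*3² + 2*1 + 4*3)*130 = 148 + (-1*9 + 2 + 12)*130 = 148 + (-9 + 2 + 12)*130 = 148 + 5*130 = 148 + 650 = 798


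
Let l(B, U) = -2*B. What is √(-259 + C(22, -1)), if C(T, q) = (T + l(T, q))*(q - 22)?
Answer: √247 ≈ 15.716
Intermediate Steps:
C(T, q) = -T*(-22 + q) (C(T, q) = (T - 2*T)*(q - 22) = (-T)*(-22 + q) = -T*(-22 + q))
√(-259 + C(22, -1)) = √(-259 + 22*(22 - 1*(-1))) = √(-259 + 22*(22 + 1)) = √(-259 + 22*23) = √(-259 + 506) = √247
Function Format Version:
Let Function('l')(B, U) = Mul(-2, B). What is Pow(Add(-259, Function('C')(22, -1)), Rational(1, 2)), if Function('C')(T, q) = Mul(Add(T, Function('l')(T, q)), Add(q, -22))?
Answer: Pow(247, Rational(1, 2)) ≈ 15.716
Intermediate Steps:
Function('C')(T, q) = Mul(-1, T, Add(-22, q)) (Function('C')(T, q) = Mul(Add(T, Mul(-2, T)), Add(q, -22)) = Mul(Mul(-1, T), Add(-22, q)) = Mul(-1, T, Add(-22, q)))
Pow(Add(-259, Function('C')(22, -1)), Rational(1, 2)) = Pow(Add(-259, Mul(22, Add(22, Mul(-1, -1)))), Rational(1, 2)) = Pow(Add(-259, Mul(22, Add(22, 1))), Rational(1, 2)) = Pow(Add(-259, Mul(22, 23)), Rational(1, 2)) = Pow(Add(-259, 506), Rational(1, 2)) = Pow(247, Rational(1, 2))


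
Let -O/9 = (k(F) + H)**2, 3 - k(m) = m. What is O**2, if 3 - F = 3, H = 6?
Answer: 531441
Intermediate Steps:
F = 0 (F = 3 - 1*3 = 3 - 3 = 0)
k(m) = 3 - m
O = -729 (O = -9*((3 - 1*0) + 6)**2 = -9*((3 + 0) + 6)**2 = -9*(3 + 6)**2 = -9*9**2 = -9*81 = -729)
O**2 = (-729)**2 = 531441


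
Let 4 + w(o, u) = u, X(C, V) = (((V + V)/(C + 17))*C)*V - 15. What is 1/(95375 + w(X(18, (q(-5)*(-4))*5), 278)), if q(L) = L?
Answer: 1/95649 ≈ 1.0455e-5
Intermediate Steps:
X(C, V) = -15 + 2*C*V²/(17 + C) (X(C, V) = (((2*V)/(17 + C))*C)*V - 15 = ((2*V/(17 + C))*C)*V - 15 = (2*C*V/(17 + C))*V - 15 = 2*C*V²/(17 + C) - 15 = -15 + 2*C*V²/(17 + C))
w(o, u) = -4 + u
1/(95375 + w(X(18, (q(-5)*(-4))*5), 278)) = 1/(95375 + (-4 + 278)) = 1/(95375 + 274) = 1/95649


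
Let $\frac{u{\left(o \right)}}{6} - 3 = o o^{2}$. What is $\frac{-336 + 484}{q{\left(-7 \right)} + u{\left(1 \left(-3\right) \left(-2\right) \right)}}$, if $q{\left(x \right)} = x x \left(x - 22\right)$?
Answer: $- \frac{148}{107} \approx -1.3832$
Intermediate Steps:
$q{\left(x \right)} = x^{2} \left(-22 + x\right)$
$u{\left(o \right)} = 18 + 6 o^{3}$ ($u{\left(o \right)} = 18 + 6 o o^{2} = 18 + 6 o^{3}$)
$\frac{-336 + 484}{q{\left(-7 \right)} + u{\left(1 \left(-3\right) \left(-2\right) \right)}} = \frac{-336 + 484}{\left(-7\right)^{2} \left(-22 - 7\right) + \left(18 + 6 \left(1 \left(-3\right) \left(-2\right)\right)^{3}\right)} = \frac{148}{49 \left(-29\right) + \left(18 + 6 \left(\left(-3\right) \left(-2\right)\right)^{3}\right)} = \frac{148}{-1421 + \left(18 + 6 \cdot 6^{3}\right)} = \frac{148}{-1421 + \left(18 + 6 \cdot 216\right)} = \frac{148}{-1421 + \left(18 + 1296\right)} = \frac{148}{-1421 + 1314} = \frac{148}{-107} = 148 \left(- \frac{1}{107}\right) = - \frac{148}{107}$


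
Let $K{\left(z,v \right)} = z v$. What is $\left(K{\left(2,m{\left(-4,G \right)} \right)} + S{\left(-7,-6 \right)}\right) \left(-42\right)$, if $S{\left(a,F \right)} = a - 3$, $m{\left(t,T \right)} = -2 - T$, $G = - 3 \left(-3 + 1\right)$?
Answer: $1092$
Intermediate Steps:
$G = 6$ ($G = \left(-3\right) \left(-2\right) = 6$)
$K{\left(z,v \right)} = v z$
$S{\left(a,F \right)} = -3 + a$ ($S{\left(a,F \right)} = a - 3 = -3 + a$)
$\left(K{\left(2,m{\left(-4,G \right)} \right)} + S{\left(-7,-6 \right)}\right) \left(-42\right) = \left(\left(-2 - 6\right) 2 - 10\right) \left(-42\right) = \left(\left(-8\right) 2 - 10\right) \left(-42\right) = \left(-16 - 10\right) \left(-42\right) = \left(-26\right) \left(-42\right) = 1092$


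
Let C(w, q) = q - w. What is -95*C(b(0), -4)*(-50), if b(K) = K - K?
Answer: -19000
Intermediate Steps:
b(K) = 0
-95*C(b(0), -4)*(-50) = -95*(-4 - 1*0)*(-50) = -95*(-4 + 0)*(-50) = -95*(-4)*(-50) = 380*(-50) = -19000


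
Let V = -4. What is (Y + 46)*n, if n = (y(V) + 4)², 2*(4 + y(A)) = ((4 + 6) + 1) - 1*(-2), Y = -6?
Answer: 1690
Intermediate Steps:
y(A) = 5/2 (y(A) = -4 + (((4 + 6) + 1) - 1*(-2))/2 = -4 + ((10 + 1) + 2)/2 = -4 + (11 + 2)/2 = -4 + (½)*13 = -4 + 13/2 = 5/2)
n = 169/4 (n = (5/2 + 4)² = (13/2)² = 169/4 ≈ 42.250)
(Y + 46)*n = (-6 + 46)*(169/4) = 40*(169/4) = 1690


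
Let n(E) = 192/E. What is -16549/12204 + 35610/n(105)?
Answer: 1901174533/97632 ≈ 19473.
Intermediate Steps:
-16549/12204 + 35610/n(105) = -16549/12204 + 35610/((192/105)) = -16549*1/12204 + 35610/((192*(1/105))) = -16549/12204 + 35610/(64/35) = -16549/12204 + 35610*(35/64) = -16549/12204 + 623175/32 = 1901174533/97632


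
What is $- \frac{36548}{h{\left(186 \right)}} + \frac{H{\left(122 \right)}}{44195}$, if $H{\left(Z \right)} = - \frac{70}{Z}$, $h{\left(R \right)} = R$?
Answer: $- \frac{9852957697}{50143647} \approx -196.49$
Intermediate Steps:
$- \frac{36548}{h{\left(186 \right)}} + \frac{H{\left(122 \right)}}{44195} = - \frac{36548}{186} + \frac{\left(-70\right) \frac{1}{122}}{44195} = \left(-36548\right) \frac{1}{186} + \left(-70\right) \frac{1}{122} \cdot \frac{1}{44195} = - \frac{18274}{93} - \frac{7}{539179} = - \frac{9852957697}{50143647}$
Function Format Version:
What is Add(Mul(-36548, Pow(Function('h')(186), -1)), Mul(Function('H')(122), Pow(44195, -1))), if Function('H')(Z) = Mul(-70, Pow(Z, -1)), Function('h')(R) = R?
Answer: Rational(-9852957697, 50143647) ≈ -196.49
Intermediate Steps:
Add(Mul(-36548, Pow(Function('h')(186), -1)), Mul(Function('H')(122), Pow(44195, -1))) = Add(Mul(-36548, Pow(186, -1)), Mul(Mul(-70, Pow(122, -1)), Pow(44195, -1))) = Add(Mul(-36548, Rational(1, 186)), Mul(Mul(-70, Rational(1, 122)), Rational(1, 44195))) = Add(Rational(-18274, 93), Mul(Rational(-35, 61), Rational(1, 44195))) = Add(Rational(-18274, 93), Rational(-7, 539179)) = Rational(-9852957697, 50143647)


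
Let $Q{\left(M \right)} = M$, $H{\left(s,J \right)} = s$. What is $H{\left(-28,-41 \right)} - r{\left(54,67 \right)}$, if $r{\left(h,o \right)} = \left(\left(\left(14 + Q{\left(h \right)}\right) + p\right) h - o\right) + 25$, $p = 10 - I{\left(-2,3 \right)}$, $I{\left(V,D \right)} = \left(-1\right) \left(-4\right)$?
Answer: $-3982$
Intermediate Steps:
$I{\left(V,D \right)} = 4$
$p = 6$ ($p = 10 - 4 = 6$)
$r{\left(h,o \right)} = 25 - o + h \left(20 + h\right)$ ($r{\left(h,o \right)} = \left(\left(\left(14 + h\right) + 6\right) h - o\right) + 25 = \left(\left(20 + h\right) h - o\right) + 25 = \left(h \left(20 + h\right) - o\right) + 25 = \left(- o + h \left(20 + h\right)\right) + 25 = 25 - o + h \left(20 + h\right)$)
$H{\left(-28,-41 \right)} - r{\left(54,67 \right)} = -28 - \left(25 + 54^{2} - 67 + 20 \cdot 54\right) = -28 - \left(25 + 2916 - 67 + 1080\right) = -28 - 3954 = -3982$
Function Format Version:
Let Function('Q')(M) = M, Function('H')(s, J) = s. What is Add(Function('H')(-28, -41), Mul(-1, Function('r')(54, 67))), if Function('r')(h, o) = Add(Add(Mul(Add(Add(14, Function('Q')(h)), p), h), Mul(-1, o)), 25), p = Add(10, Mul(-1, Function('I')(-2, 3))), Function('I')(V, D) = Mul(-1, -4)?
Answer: -3982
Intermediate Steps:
Function('I')(V, D) = 4
p = 6 (p = Add(10, Mul(-1, 4)) = Add(10, -4) = 6)
Function('r')(h, o) = Add(25, Mul(-1, o), Mul(h, Add(20, h))) (Function('r')(h, o) = Add(Add(Mul(Add(Add(14, h), 6), h), Mul(-1, o)), 25) = Add(Add(Mul(Add(20, h), h), Mul(-1, o)), 25) = Add(Add(Mul(h, Add(20, h)), Mul(-1, o)), 25) = Add(Add(Mul(-1, o), Mul(h, Add(20, h))), 25) = Add(25, Mul(-1, o), Mul(h, Add(20, h))))
Add(Function('H')(-28, -41), Mul(-1, Function('r')(54, 67))) = Add(-28, Mul(-1, Add(25, Pow(54, 2), Mul(-1, 67), Mul(20, 54)))) = Add(-28, Mul(-1, Add(25, 2916, -67, 1080))) = Add(-28, Mul(-1, 3954)) = Add(-28, -3954) = -3982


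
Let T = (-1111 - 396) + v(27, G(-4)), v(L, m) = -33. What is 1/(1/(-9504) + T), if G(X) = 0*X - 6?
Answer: -9504/14636161 ≈ -0.00064935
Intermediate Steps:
G(X) = -6 (G(X) = 0 - 6 = -6)
T = -1540 (T = (-1111 - 396) - 33 = -1507 - 33 = -1540)
1/(1/(-9504) + T) = 1/(1/(-9504) - 1540) = 1/(-1/9504 - 1540) = 1/(-14636161/9504) = -9504/14636161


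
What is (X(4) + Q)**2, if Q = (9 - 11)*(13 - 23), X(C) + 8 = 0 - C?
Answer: 64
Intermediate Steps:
X(C) = -8 - C (X(C) = -8 + (0 - C) = -8 - C)
Q = 20 (Q = -2*(-10) = 20)
(X(4) + Q)**2 = ((-8 - 1*4) + 20)**2 = ((-8 - 4) + 20)**2 = (-12 + 20)**2 = 8**2 = 64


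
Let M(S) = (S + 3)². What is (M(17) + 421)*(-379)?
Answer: -311159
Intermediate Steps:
M(S) = (3 + S)²
(M(17) + 421)*(-379) = ((3 + 17)² + 421)*(-379) = (20² + 421)*(-379) = (400 + 421)*(-379) = 821*(-379) = -311159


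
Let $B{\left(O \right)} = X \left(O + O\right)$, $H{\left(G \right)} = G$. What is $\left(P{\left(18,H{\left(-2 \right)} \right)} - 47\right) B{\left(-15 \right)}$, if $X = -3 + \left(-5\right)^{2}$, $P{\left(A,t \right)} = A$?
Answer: $19140$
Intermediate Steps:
$X = 22$ ($X = -3 + 25 = 22$)
$B{\left(O \right)} = 44 O$ ($B{\left(O \right)} = 22 \left(O + O\right) = 22 \cdot 2 O = 44 O$)
$\left(P{\left(18,H{\left(-2 \right)} \right)} - 47\right) B{\left(-15 \right)} = \left(18 - 47\right) 44 \left(-15\right) = \left(-29\right) \left(-660\right) = 19140$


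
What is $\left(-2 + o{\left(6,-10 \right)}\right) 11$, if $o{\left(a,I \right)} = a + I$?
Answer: $-66$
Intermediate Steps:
$o{\left(a,I \right)} = I + a$
$\left(-2 + o{\left(6,-10 \right)}\right) 11 = \left(-2 + \left(-10 + 6\right)\right) 11 = \left(-2 - 4\right) 11 = \left(-6\right) 11 = -66$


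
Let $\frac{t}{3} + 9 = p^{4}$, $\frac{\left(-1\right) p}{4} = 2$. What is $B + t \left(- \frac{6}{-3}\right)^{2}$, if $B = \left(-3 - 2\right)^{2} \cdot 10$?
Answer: $49294$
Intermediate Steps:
$p = -8$ ($p = \left(-4\right) 2 = -8$)
$B = 250$ ($B = \left(-5\right)^{2} \cdot 10 = 25 \cdot 10 = 250$)
$t = 12261$ ($t = -27 + 3 \left(-8\right)^{4} = -27 + 3 \cdot 4096 = -27 + 12288 = 12261$)
$B + t \left(- \frac{6}{-3}\right)^{2} = 250 + 12261 \left(- \frac{6}{-3}\right)^{2} = 250 + 12261 \left(\left(-6\right) \left(- \frac{1}{3}\right)\right)^{2} = 250 + 12261 \cdot 2^{2} = 250 + 12261 \cdot 4 = 250 + 49044 = 49294$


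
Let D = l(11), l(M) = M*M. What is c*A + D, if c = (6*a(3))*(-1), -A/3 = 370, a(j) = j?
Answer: 20101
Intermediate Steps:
l(M) = M**2
D = 121 (D = 11**2 = 121)
A = -1110 (A = -3*370 = -1110)
c = -18 (c = (6*3)*(-1) = 18*(-1) = -18)
c*A + D = -18*(-1110) + 121 = 19980 + 121 = 20101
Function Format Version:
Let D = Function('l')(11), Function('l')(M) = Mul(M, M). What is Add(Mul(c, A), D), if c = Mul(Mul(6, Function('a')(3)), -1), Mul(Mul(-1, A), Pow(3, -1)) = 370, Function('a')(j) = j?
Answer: 20101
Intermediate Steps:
Function('l')(M) = Pow(M, 2)
D = 121 (D = Pow(11, 2) = 121)
A = -1110 (A = Mul(-3, 370) = -1110)
c = -18 (c = Mul(Mul(6, 3), -1) = Mul(18, -1) = -18)
Add(Mul(c, A), D) = Add(Mul(-18, -1110), 121) = Add(19980, 121) = 20101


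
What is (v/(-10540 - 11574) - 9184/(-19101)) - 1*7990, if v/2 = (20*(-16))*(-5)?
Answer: -1687415072542/211199757 ≈ -7989.7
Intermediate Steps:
v = 3200 (v = 2*((20*(-16))*(-5)) = 2*(-320*(-5)) = 2*1600 = 3200)
(v/(-10540 - 11574) - 9184/(-19101)) - 1*7990 = (3200/(-10540 - 11574) - 9184/(-19101)) - 1*7990 = (3200/(-22114) - 9184*(-1/19101)) - 7990 = (3200*(-1/22114) + 9184/19101) - 7990 = (-1600/11057 + 9184/19101) - 7990 = 70985888/211199757 - 7990 = -1687415072542/211199757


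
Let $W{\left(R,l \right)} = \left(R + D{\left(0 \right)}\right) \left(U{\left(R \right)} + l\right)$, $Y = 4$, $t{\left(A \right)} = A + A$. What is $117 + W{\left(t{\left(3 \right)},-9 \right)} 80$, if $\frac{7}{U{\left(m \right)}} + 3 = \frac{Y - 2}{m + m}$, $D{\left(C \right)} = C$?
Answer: $- \frac{91611}{17} \approx -5388.9$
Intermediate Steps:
$t{\left(A \right)} = 2 A$
$U{\left(m \right)} = \frac{7}{-3 + \frac{1}{m}}$ ($U{\left(m \right)} = \frac{7}{-3 + \frac{4 - 2}{m + m}} = \frac{7}{-3 + \frac{2}{2 m}} = \frac{7}{-3 + 2 \frac{1}{2 m}} = \frac{7}{-3 + \frac{1}{m}}$)
$W{\left(R,l \right)} = R \left(l - \frac{7 R}{-1 + 3 R}\right)$ ($W{\left(R,l \right)} = \left(R + 0\right) \left(- \frac{7 R}{-1 + 3 R} + l\right) = R \left(l - \frac{7 R}{-1 + 3 R}\right)$)
$117 + W{\left(t{\left(3 \right)},-9 \right)} 80 = 117 + \frac{2 \cdot 3 \left(- 7 \cdot 2 \cdot 3 - 9 \left(-1 + 3 \cdot 2 \cdot 3\right)\right)}{-1 + 3 \cdot 2 \cdot 3} \cdot 80 = 117 + \frac{6 \left(\left(-7\right) 6 - 9 \left(-1 + 3 \cdot 6\right)\right)}{-1 + 3 \cdot 6} \cdot 80 = 117 + \frac{6 \left(-42 - 9 \left(-1 + 18\right)\right)}{-1 + 18} \cdot 80 = 117 + \frac{6 \left(-42 - 153\right)}{17} \cdot 80 = 117 + 6 \cdot \frac{1}{17} \left(-42 - 153\right) 80 = 117 + 6 \cdot \frac{1}{17} \left(-195\right) 80 = 117 - \frac{93600}{17} = - \frac{91611}{17}$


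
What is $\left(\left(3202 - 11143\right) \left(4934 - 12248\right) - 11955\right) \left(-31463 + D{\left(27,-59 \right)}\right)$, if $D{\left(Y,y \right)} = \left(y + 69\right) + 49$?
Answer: $-1823583770676$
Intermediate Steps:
$D{\left(Y,y \right)} = 118 + y$ ($D{\left(Y,y \right)} = \left(69 + y\right) + 49 = 118 + y$)
$\left(\left(3202 - 11143\right) \left(4934 - 12248\right) - 11955\right) \left(-31463 + D{\left(27,-59 \right)}\right) = \left(\left(3202 - 11143\right) \left(4934 - 12248\right) - 11955\right) \left(-31463 + \left(118 - 59\right)\right) = \left(\left(-7941\right) \left(-7314\right) - 11955\right) \left(-31463 + 59\right) = \left(58080474 - 11955\right) \left(-31404\right) = 58068519 \left(-31404\right) = -1823583770676$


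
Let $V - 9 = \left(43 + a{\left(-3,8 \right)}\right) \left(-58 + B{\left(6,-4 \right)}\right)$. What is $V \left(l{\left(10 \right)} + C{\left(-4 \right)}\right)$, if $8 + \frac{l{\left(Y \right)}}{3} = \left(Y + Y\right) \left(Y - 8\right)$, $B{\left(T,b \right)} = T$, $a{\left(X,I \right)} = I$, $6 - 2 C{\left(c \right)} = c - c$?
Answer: $-261657$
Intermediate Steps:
$C{\left(c \right)} = 3$ ($C{\left(c \right)} = 3 - \frac{c - c}{2} = 3 - 0 = 3 + 0 = 3$)
$l{\left(Y \right)} = -24 + 6 Y \left(-8 + Y\right)$ ($l{\left(Y \right)} = -24 + 3 \left(Y + Y\right) \left(Y - 8\right) = -24 + 3 \cdot 2 Y \left(-8 + Y\right) = -24 + 6 Y \left(-8 + Y\right)$)
$V = -2643$ ($V = 9 + \left(43 + 8\right) \left(-58 + 6\right) = 9 + 51 \left(-52\right) = 9 - 2652 = -2643$)
$V \left(l{\left(10 \right)} + C{\left(-4 \right)}\right) = - 2643 \left(\left(-24 - 480 + 6 \cdot 10^{2}\right) + 3\right) = - 2643 \left(\left(-24 - 480 + 6 \cdot 100\right) + 3\right) = - 2643 \left(\left(-24 - 480 + 600\right) + 3\right) = - 2643 \left(96 + 3\right) = \left(-2643\right) 99 = -261657$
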